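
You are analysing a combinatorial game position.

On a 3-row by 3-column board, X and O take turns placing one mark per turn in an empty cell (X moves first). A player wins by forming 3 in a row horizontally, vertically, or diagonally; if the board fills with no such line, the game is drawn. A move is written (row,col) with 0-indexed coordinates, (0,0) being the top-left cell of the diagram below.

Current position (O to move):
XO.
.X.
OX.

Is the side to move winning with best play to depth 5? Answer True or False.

O winning at [XO./.X./OX.]: False

ply 1, O at XO./.X./OX. | (0,2)=-1→XOO/.X./OX.; (1,0)=-1→XO./OX./OX.; (1,2)=-1→XO./.XO/OX.; (2,2)=+0→XO./.X./OXO*
ply 2, X at XO./.X./OXO | (0,2)=+0→XOX/.X./OXO*; (1,0)=+0→XO./XX./OXO; (1,2)=+0→XO./.XX/OXO
ply 3, O at XOX/.X./OXO | (1,0)=+0→XOX/OX./OXO*; (1,2)=+0→XOX/.XO/OXO
ply 4, X at XOX/OX./OXO | (1,2)=+0→XOX/OXX/OXO*
ply 5: XOX/OXX/OXO is terminal +0 (O); from XO./.X./OX. depth 5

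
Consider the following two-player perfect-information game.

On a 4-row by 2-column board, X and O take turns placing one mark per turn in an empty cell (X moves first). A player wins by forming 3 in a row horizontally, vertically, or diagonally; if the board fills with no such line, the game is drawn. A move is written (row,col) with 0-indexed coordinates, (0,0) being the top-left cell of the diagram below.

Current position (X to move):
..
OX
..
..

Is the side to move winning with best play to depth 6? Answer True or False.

ply 1, X at ../OX/../.. | (0,0)=+0→X./OX/../..; (0,1)=+0→.X/OX/../..; (2,0)=+0→../OX/X./..; (2,1)=+1→../OX/.X/..*; (3,0)=+0→../OX/../X.; (3,1)=+0→../OX/../.X
ply 2, O at ../OX/.X/.. | (0,0)=-1→O./OX/.X/..*; (0,1)=-1→.O/OX/.X/..; (2,0)=-1→../OX/OX/..; (3,0)=-1→../OX/.X/O.; (3,1)=-1→../OX/.X/.O
ply 3, X at O./OX/.X/.. | (0,1)=+1→OX/OX/.X/..*; (2,0)=+1→O./OX/XX/..; (3,0)=-1→O./OX/.X/X.; (3,1)=+1→O./OX/.X/.X
ply 4: OX/OX/.X/.. is terminal -1 (O); from ../OX/../.. depth 6

X winning at [../OX/../..]: True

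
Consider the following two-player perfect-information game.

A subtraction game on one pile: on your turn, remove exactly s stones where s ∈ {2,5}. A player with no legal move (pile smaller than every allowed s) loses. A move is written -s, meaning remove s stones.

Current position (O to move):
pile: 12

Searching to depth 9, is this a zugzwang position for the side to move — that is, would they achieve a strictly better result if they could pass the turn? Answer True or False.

[12] O move#1: -2:-1/10, -5:+1/7*
[7] X move#2: -2:-1/5*, -5:-1/2
[5] O move#3: -2:-1/3, -5:+1/0*
[0] end (terminal -1, X#4); searched 12 to 9
if O skipped the turn, X would face:
~ [12] X move#1: -2:-1/10, -5:+1/7*
~ [7] O move#2: -2:-1/5*, -5:-1/2
~ [5] X move#3: -2:-1/3, -5:+1/0*
~ [0] end (terminal -1, O#4); searched 12 to 9
compare (O): move=+1 vs pass=-1

zugzwang(12, O) = False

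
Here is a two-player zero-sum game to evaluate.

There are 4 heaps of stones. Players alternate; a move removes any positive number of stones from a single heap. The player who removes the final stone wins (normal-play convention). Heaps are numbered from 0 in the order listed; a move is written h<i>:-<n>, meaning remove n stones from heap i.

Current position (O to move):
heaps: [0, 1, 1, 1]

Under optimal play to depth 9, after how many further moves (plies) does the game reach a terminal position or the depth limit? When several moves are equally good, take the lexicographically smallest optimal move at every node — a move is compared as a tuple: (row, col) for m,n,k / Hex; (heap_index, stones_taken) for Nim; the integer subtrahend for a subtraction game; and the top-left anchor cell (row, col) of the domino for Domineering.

[(0,1,1,1)] O move#1: h1:-1:+1/(0,0,1,1)*, h2:-1:+1/(0,1,0,1), h3:-1:+1/(0,1,1,0)
[(0,0,1,1)] X move#2: h2:-1:-1/(0,0,0,1)*, h3:-1:-1/(0,0,1,0)
[(0,0,0,1)] O move#3: h3:-1:+1/(0,0,0,0)*
[(0,0,0,0)] end (terminal -1, X#4); searched (0,1,1,1) to 9

PV length from [(0,1,1,1)]: 3 plies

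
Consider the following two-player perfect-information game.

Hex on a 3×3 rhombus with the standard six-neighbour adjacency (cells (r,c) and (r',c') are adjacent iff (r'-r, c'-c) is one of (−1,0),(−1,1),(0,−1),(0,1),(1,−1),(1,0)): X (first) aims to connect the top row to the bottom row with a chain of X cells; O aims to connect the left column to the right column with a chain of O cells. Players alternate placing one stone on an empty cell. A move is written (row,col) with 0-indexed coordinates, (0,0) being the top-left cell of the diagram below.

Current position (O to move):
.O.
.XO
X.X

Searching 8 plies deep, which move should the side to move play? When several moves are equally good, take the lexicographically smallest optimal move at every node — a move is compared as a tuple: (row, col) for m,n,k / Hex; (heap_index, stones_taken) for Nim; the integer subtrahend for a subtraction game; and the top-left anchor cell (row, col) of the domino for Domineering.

O's best at [.O./.XO/X.X]: (0,2)

ply 1, O at .O./.XO/X.X | (0,0)=-1→OO./.XO/X.X; (0,2)=+1→.OO/.XO/X.X*; (1,0)=-1→.O./OXO/X.X; (2,1)=-1→.O./.XO/XOX
ply 2, X at .OO/.XO/X.X | (0,0)=-1→XOO/.XO/X.X*; (1,0)=-1→.OO/XXO/X.X; (2,1)=-1→.OO/.XO/XXX
ply 3, O at XOO/.XO/X.X | (1,0)=+1→XOO/OXO/X.X*; (2,1)=-1→XOO/.XO/XOX
ply 4: XOO/OXO/X.X is terminal -1 (X); from .O./.XO/X.X depth 8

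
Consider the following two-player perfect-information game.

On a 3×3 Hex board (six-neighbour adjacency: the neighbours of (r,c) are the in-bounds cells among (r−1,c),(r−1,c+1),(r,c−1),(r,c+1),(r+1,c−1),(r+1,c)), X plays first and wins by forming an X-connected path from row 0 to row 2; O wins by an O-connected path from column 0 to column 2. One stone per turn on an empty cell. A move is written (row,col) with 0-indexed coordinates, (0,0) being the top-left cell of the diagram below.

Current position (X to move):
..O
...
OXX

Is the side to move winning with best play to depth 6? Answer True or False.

[..O/.../OXX] X move#1: (0,0):-1/X.O/.../OXX*, (0,1):-1/.XO/.../OXX, (1,0):-1/..O/X../OXX, (1,1):-1/..O/.X./OXX, (1,2):-1/..O/..X/OXX
[X.O/.../OXX] O move#2: (0,1):+1/XOO/.../OXX*, (1,0):+1/X.O/O../OXX, (1,1):+1/X.O/.O./OXX, (1,2):-1/X.O/..O/OXX
[XOO/.../OXX] X move#3: (1,0):-1/XOO/X../OXX*, (1,1):-1/XOO/.X./OXX, (1,2):-1/XOO/..X/OXX
[XOO/X../OXX] O move#4: (1,1):+1/XOO/XO./OXX*, (1,2):-1/XOO/X.O/OXX
[XOO/XO./OXX] end (terminal -1, X#5); searched ..O/.../OXX to 6

X winning at [..O/.../OXX]: False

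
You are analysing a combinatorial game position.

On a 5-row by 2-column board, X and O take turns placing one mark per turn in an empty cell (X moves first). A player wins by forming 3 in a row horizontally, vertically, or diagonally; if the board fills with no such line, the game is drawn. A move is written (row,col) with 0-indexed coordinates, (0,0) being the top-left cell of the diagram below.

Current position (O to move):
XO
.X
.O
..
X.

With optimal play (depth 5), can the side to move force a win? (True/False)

ply 1, O at XO/.X/.O/../X. | (1,0)=+0→XO/OX/.O/../X.*; (2,0)=+0→XO/.X/OO/../X.; (3,0)=+0→XO/.X/.O/O./X.; (3,1)=+0→XO/.X/.O/.O/X.; (4,1)=+0→XO/.X/.O/../XO
ply 2, X at XO/OX/.O/../X. | (2,0)=+0→XO/OX/XO/../X.*; (3,0)=+0→XO/OX/.O/X./X.; (3,1)=+0→XO/OX/.O/.X/X.; (4,1)=+0→XO/OX/.O/../XX
ply 3, O at XO/OX/XO/../X. | (3,0)=+0→XO/OX/XO/O./X.*; (3,1)=-1→XO/OX/XO/.O/X.; (4,1)=-1→XO/OX/XO/../XO
ply 4, X at XO/OX/XO/O./X. | (3,1)=+0→XO/OX/XO/OX/X.*; (4,1)=+0→XO/OX/XO/O./XX
ply 5, O at XO/OX/XO/OX/X. | (4,1)=+0→XO/OX/XO/OX/XO*
ply 6: XO/OX/XO/OX/XO is terminal +0 (X); from XO/.X/.O/../X. depth 5

O winning at [XO/.X/.O/../X.]: False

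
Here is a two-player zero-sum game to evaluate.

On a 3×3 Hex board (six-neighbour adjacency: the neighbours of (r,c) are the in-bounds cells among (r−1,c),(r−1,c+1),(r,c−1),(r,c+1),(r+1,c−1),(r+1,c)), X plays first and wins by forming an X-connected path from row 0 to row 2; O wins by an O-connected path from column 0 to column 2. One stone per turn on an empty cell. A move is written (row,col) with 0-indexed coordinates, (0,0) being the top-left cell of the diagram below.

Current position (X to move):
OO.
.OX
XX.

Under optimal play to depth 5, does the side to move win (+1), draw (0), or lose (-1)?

p1 X@[OO./.OX/XX.]: (0,2)[OOX/.OX/XX.]+1* (1,0)[OO./XOX/XX.]-1 (2,2)[OO./.OX/XXX]-1
p2 O@[OOX/.OX/XX.] terminal -1; root [OO./.OX/XX.] d5

value(OO./.OX/XX., X) = +1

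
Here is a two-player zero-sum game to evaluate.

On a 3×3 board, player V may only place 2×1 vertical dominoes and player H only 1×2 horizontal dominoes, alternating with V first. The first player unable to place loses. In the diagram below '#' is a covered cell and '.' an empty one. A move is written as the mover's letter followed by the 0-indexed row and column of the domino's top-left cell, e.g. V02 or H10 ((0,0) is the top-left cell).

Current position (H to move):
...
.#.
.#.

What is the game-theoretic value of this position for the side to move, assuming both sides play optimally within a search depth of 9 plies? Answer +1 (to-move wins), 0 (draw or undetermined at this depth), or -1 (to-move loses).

[.../.#./.#.] H move#1: H00:-1/##./.#./.#.*, H01:-1/.##/.#./.#.
[##./.#./.#.] V move#2: V02:+1/###/.##/.#.*, V10:+1/##./##./##., V12:+1/##./.##/.##
[###/.##/.#.] end (terminal -1, H#3); searched .../.#./.#. to 9

value(.../.#./.#., H) = -1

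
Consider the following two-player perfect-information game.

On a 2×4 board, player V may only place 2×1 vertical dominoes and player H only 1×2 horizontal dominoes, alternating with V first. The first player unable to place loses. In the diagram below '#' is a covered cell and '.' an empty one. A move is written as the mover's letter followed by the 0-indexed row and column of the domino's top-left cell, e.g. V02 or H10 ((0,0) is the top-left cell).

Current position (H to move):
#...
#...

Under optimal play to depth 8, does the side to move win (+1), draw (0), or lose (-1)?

p1 H@[#.../#...]: H01[###./#...]+1* H02[#.##/#...]+1 H11[#.../###.]+1 H12[#.../#.##]+1
p2 V@[###./#...]: V03[####/#..#]-1*
p3 H@[####/#..#]: H11[####/####]+1*
p4 V@[####/####] terminal -1; root [#.../#...] d8

value(#.../#..., H) = +1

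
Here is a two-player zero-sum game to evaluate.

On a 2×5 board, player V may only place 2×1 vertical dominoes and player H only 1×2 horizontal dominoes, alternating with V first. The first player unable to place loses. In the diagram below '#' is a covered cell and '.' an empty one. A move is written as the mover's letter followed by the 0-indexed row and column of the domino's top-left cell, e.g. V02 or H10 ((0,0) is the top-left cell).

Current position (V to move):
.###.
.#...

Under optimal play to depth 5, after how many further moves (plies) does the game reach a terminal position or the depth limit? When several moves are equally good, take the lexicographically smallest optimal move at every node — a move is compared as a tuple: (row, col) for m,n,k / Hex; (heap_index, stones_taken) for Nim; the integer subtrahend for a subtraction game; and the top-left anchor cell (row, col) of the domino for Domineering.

PV length from [.###./.#...]: 3 plies

ply 1, V at .###./.#... | V00=-1→####./##...; V04=+1→.####/.#..#*
ply 2, H at .####/.#..# | H12=-1→.####/.####*
ply 3, V at .####/.#### | V00=+1→#####/#####*
ply 4: #####/##### is terminal -1 (H); from .###./.#... depth 5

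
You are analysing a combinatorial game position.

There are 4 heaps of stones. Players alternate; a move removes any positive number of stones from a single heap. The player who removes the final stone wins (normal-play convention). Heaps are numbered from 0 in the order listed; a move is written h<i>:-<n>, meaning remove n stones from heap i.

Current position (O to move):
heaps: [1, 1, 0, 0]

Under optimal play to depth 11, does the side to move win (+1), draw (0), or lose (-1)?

value((1,1,0,0), O) = -1

[(1,1,0,0)] O move#1: h0:-1:-1/(0,1,0,0)*, h1:-1:-1/(1,0,0,0)
[(0,1,0,0)] X move#2: h1:-1:+1/(0,0,0,0)*
[(0,0,0,0)] end (terminal -1, O#3); searched (1,1,0,0) to 11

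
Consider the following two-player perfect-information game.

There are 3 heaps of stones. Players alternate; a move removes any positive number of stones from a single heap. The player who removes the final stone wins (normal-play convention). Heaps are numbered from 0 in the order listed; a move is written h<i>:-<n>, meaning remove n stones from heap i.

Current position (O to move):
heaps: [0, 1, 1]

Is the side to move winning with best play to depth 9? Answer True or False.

O winning at [(0,1,1)]: False

ply 1, O at (0,1,1) | h1:-1=-1→(0,0,1)*; h2:-1=-1→(0,1,0)
ply 2, X at (0,0,1) | h2:-1=+1→(0,0,0)*
ply 3: (0,0,0) is terminal -1 (O); from (0,1,1) depth 9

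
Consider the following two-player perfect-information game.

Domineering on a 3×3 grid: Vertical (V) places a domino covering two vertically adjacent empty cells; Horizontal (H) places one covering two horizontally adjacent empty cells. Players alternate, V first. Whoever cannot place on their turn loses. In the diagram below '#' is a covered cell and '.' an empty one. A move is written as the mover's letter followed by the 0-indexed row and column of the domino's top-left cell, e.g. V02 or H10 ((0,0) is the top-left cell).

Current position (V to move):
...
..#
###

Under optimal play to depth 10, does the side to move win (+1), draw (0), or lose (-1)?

ply 1, V at .../..#/### | V00=-1→#../#.#/###; V01=+1→.#./.##/###*
ply 2: .#./.##/### is terminal -1 (H); from .../..#/### depth 10

value(.../..#/###, V) = +1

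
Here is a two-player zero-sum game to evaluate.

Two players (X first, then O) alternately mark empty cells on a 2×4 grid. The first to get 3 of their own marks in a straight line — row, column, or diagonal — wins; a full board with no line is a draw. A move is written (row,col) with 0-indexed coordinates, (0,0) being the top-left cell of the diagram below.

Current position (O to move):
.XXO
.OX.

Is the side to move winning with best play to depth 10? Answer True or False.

O winning at [.XXO/.OX.]: False

[.XXO/.OX.] O move#1: (0,0):+0/OXXO/.OX.*, (1,0):-1/.XXO/OOX., (1,3):-1/.XXO/.OXO
[OXXO/.OX.] X move#2: (1,0):+0/OXXO/XOX.*, (1,3):+0/OXXO/.OXX
[OXXO/XOX.] O move#3: (1,3):+0/OXXO/XOXO*
[OXXO/XOXO] end (terminal +0, X#4); searched .XXO/.OX. to 10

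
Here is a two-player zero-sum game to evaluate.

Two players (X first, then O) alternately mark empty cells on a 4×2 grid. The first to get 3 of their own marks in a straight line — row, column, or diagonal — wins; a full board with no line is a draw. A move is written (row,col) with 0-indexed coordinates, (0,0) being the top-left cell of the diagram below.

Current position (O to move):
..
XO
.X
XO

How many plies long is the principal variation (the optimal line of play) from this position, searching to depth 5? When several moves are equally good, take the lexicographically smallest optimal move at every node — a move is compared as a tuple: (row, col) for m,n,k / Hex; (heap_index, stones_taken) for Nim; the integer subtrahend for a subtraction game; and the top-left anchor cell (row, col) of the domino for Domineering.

[../XO/.X/XO] O move#1: (0,0):-1/O./XO/.X/XO, (0,1):-1/.O/XO/.X/XO, (2,0):+0/../XO/OX/XO*
[../XO/OX/XO] X move#2: (0,0):+0/X./XO/OX/XO*, (0,1):+0/.X/XO/OX/XO
[X./XO/OX/XO] O move#3: (0,1):+0/XO/XO/OX/XO*
[XO/XO/OX/XO] end (terminal +0, X#4); searched ../XO/.X/XO to 5

PV length from [../XO/.X/XO]: 3 plies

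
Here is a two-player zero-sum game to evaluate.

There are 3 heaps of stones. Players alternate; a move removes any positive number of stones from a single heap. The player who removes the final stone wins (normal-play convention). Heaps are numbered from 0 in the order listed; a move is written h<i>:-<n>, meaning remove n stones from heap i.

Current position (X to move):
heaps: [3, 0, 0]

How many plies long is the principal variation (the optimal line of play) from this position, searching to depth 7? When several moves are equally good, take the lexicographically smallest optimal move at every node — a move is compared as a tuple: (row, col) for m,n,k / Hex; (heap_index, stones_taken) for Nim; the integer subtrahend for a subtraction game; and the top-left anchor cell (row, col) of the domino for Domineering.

PV length from [(3,0,0)]: 1 ply

p1 X@[(3,0,0)]: h0:-1[(2,0,0)]-1 h0:-2[(1,0,0)]-1 h0:-3[(0,0,0)]+1*
p2 O@[(0,0,0)] terminal -1; root [(3,0,0)] d7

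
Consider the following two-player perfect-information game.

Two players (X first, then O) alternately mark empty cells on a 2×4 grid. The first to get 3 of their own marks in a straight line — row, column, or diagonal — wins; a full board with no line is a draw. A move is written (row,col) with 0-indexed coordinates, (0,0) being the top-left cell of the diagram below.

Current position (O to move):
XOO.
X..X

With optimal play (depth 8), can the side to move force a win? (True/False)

ply 1, O at XOO./X..X | (0,3)=+1→XOOO/X..X*; (1,1)=+0→XOO./XO.X; (1,2)=+0→XOO./X.OX
ply 2: XOOO/X..X is terminal -1 (X); from XOO./X..X depth 8

O winning at [XOO./X..X]: True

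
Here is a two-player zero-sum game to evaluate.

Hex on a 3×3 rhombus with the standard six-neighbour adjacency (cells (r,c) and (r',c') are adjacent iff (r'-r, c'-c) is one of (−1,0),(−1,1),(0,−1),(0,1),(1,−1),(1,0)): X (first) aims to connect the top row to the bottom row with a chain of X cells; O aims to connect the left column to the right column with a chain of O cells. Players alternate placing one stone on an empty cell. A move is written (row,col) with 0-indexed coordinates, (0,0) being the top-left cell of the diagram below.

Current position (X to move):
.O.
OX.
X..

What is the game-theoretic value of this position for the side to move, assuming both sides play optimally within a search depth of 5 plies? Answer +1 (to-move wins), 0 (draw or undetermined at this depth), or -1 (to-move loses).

value(.O./OX./X.., X) = +1

[.O./OX./X..] X move#1: (0,0):-1/XO./OX./X.., (0,2):+1/.OX/OX./X..*, (1,2):-1/.O./OXX/X.., (2,1):-1/.O./OX./XX., (2,2):-1/.O./OX./X.X
[.OX/OX./X..] end (terminal -1, O#2); searched .O./OX./X.. to 5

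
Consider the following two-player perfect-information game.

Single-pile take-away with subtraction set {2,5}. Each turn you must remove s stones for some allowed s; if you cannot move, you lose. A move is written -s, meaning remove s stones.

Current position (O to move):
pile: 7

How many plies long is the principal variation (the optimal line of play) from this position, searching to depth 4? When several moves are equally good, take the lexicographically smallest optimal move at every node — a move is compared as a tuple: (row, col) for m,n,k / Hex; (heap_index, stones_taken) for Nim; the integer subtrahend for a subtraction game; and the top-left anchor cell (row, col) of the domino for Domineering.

p1 O@[7]: -2[5]-1* -5[2]-1
p2 X@[5]: -2[3]-1 -5[0]+1*
p3 O@[0] terminal -1; root [7] d4

PV length from [7]: 2 plies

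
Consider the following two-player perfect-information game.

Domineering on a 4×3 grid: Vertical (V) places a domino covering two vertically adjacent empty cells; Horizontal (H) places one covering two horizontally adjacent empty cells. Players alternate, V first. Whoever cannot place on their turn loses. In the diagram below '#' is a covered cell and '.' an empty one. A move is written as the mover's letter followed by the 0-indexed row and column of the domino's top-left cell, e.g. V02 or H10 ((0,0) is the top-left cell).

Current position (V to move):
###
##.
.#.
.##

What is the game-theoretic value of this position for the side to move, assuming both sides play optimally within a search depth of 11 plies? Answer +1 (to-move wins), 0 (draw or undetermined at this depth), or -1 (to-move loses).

ply 1, V at ###/##./.#./.## | V12=+1→###/###/.##/.##*; V20=+1→###/##./##./###
ply 2: ###/###/.##/.## is terminal -1 (H); from ###/##./.#./.## depth 11

value(###/##./.#./.##, V) = +1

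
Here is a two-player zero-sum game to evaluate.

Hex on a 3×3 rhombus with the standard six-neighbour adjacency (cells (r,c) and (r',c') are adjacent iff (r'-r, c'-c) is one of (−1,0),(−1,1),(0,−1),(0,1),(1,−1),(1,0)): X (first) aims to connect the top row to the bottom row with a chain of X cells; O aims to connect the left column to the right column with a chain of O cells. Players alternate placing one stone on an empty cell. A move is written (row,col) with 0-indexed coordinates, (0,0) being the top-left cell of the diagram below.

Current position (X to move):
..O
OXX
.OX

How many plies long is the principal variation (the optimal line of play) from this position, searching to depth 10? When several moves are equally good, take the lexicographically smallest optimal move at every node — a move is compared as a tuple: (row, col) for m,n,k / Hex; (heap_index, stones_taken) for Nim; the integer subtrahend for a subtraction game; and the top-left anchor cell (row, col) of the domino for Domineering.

ply 1, X at ..O/OXX/.OX | (0,0)=-1→X.O/OXX/.OX; (0,1)=+1→.XO/OXX/.OX*; (2,0)=-1→..O/OXX/XOX
ply 2: .XO/OXX/.OX is terminal -1 (O); from ..O/OXX/.OX depth 10

PV length from [..O/OXX/.OX]: 1 ply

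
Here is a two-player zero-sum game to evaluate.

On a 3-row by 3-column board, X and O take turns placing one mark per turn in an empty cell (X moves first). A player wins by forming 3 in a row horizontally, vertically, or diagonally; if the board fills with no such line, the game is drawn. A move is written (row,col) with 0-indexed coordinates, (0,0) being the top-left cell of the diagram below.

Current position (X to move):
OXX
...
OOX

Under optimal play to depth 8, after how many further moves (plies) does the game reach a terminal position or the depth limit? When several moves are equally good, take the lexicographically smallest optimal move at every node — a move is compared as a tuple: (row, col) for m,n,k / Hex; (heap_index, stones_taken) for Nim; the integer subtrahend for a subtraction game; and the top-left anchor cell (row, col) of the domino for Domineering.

p1 X@[OXX/.../OOX]: (1,0)[OXX/X../OOX]+0 (1,1)[OXX/.X./OOX]-1 (1,2)[OXX/..X/OOX]+1*
p2 O@[OXX/..X/OOX] terminal -1; root [OXX/.../OOX] d8

PV length from [OXX/.../OOX]: 1 ply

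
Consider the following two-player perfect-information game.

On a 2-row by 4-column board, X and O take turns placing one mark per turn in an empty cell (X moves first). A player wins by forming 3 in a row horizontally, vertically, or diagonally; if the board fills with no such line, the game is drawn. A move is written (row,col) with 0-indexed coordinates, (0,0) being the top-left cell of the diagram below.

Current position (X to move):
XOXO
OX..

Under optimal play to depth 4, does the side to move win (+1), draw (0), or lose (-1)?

ply 1, X at XOXO/OX.. | (1,2)=+0→XOXO/OXX.*; (1,3)=+0→XOXO/OX.X
ply 2, O at XOXO/OXX. | (1,3)=+0→XOXO/OXXO*
ply 3: XOXO/OXXO is terminal +0 (X); from XOXO/OX.. depth 4

value(XOXO/OX.., X) = 0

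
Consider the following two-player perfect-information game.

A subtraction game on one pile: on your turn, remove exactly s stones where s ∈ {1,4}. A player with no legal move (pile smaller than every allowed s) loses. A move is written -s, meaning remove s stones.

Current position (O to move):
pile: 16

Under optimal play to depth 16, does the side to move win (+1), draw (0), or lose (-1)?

value(16, O) = +1

ply 1, O at 16 | -1=+1→15*; -4=+1→12
ply 2, X at 15 | -1=-1→14*; -4=-1→11
ply 3, O at 14 | -1=-1→13; -4=+1→10*
ply 4, X at 10 | -1=-1→9*; -4=-1→6
ply 5, O at 9 | -1=-1→8; -4=+1→5*
ply 6, X at 5 | -1=-1→4*; -4=-1→1
ply 7, O at 4 | -1=-1→3; -4=+1→0*
ply 8: 0 is terminal -1 (X); from 16 depth 16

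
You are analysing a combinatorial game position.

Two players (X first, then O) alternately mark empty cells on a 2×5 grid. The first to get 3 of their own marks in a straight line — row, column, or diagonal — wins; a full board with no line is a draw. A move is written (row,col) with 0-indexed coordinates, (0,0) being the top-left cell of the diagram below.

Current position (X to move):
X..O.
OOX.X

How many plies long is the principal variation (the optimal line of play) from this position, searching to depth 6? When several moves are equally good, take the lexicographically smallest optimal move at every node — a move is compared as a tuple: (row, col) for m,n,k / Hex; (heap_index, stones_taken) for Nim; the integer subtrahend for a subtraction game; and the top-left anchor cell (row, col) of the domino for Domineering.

p1 X@[X..O./OOX.X]: (0,1)[XX.O./OOX.X]+1* (0,2)[X.XO./OOX.X]+1 (0,4)[X..OX/OOX.X]+0 (1,3)[X..O./OOXXX]+1
p2 O@[XX.O./OOX.X]: (0,2)[XXOO./OOX.X]-1* (0,4)[XX.OO/OOX.X]-1 (1,3)[XX.O./OOXOX]-1
p3 X@[XXOO./OOX.X]: (0,4)[XXOOX/OOX.X]+0 (1,3)[XXOO./OOXXX]+1*
p4 O@[XXOO./OOXXX] terminal -1; root [X..O./OOX.X] d6

PV length from [X..O./OOX.X]: 3 plies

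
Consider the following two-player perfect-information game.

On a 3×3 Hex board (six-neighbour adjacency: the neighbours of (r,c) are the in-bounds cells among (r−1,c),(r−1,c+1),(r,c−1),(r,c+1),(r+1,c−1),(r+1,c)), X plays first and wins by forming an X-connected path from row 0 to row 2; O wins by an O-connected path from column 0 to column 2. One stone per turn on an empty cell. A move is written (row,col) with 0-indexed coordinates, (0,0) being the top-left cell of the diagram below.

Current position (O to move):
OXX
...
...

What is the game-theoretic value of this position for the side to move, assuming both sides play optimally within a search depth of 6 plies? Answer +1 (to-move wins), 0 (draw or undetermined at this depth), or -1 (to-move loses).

value(OXX/.../..., O) = -1

[OXX/.../...] O move#1: (1,0):-1/OXX/O../...*, (1,1):-1/OXX/.O./..., (1,2):-1/OXX/..O/..., (2,0):-1/OXX/.../O.., (2,1):-1/OXX/.../.O., (2,2):-1/OXX/.../..O
[OXX/O../...] X move#2: (1,1):+1/OXX/OX./...*, (1,2):+1/OXX/O.X/..., (2,0):+1/OXX/O../X.., (2,1):+1/OXX/O../.X., (2,2):+1/OXX/O../..X
[OXX/OX./...] O move#3: (1,2):-1/OXX/OXO/...*, (2,0):-1/OXX/OX./O.., (2,1):-1/OXX/OX./.O., (2,2):-1/OXX/OX./..O
[OXX/OXO/...] X move#4: (2,0):+1/OXX/OXO/X..*, (2,1):+1/OXX/OXO/.X., (2,2):+1/OXX/OXO/..X
[OXX/OXO/X..] end (terminal -1, O#5); searched OXX/.../... to 6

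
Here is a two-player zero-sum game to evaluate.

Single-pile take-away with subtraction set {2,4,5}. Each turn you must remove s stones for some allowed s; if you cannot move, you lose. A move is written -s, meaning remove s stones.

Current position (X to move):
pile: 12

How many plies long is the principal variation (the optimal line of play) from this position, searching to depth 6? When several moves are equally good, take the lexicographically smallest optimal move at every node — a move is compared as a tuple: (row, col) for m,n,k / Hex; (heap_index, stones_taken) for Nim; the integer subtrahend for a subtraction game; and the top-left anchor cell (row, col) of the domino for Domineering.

PV length from [12]: 3 plies

p1 X@[12]: -2[10]-1 -4[8]+1* -5[7]+1
p2 O@[8]: -2[6]-1* -4[4]-1 -5[3]-1
p3 X@[6]: -2[4]-1 -4[2]-1 -5[1]+1*
p4 O@[1] terminal -1; root [12] d6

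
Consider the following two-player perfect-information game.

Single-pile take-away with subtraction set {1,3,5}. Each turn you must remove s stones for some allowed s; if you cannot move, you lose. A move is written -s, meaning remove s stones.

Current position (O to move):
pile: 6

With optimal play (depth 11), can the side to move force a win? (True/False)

O winning at [6]: False

ply 1, O at 6 | -1=-1→5*; -3=-1→3; -5=-1→1
ply 2, X at 5 | -1=+1→4*; -3=+1→2; -5=+1→0
ply 3, O at 4 | -1=-1→3*; -3=-1→1
ply 4, X at 3 | -1=+1→2*; -3=+1→0
ply 5, O at 2 | -1=-1→1*
ply 6, X at 1 | -1=+1→0*
ply 7: 0 is terminal -1 (O); from 6 depth 11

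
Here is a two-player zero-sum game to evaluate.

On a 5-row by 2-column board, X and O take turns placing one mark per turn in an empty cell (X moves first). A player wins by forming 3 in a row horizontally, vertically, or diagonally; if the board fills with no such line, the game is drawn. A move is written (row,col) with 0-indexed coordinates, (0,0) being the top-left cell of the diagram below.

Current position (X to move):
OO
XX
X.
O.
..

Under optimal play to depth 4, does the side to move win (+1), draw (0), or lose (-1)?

value(OO/XX/X./O./.., X) = 0

p1 X@[OO/XX/X./O./..]: (2,1)[OO/XX/XX/O./..]+0* (3,1)[OO/XX/X./OX/..]+0 (4,0)[OO/XX/X./O./X.]+0 (4,1)[OO/XX/X./O./.X]+0
p2 O@[OO/XX/XX/O./..]: (3,1)[OO/XX/XX/OO/..]+0* (4,0)[OO/XX/XX/O./O.]-1 (4,1)[OO/XX/XX/O./.O]-1
p3 X@[OO/XX/XX/OO/..]: (4,0)[OO/XX/XX/OO/X.]+0* (4,1)[OO/XX/XX/OO/.X]+0
p4 O@[OO/XX/XX/OO/X.]: (4,1)[OO/XX/XX/OO/XO]+0*
p5 X@[OO/XX/XX/OO/XO] terminal +0; root [OO/XX/X./O./..] d4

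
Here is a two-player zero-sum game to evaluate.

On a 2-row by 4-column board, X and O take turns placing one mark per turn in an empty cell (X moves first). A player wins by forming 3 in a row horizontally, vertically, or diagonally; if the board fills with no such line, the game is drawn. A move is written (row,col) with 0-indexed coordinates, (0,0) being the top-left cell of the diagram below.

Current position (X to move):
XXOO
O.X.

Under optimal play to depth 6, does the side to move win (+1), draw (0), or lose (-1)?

value(XXOO/O.X., X) = 0

[XXOO/O.X.] X move#1: (1,1):+0/XXOO/OXX.*, (1,3):+0/XXOO/O.XX
[XXOO/OXX.] O move#2: (1,3):+0/XXOO/OXXO*
[XXOO/OXXO] end (terminal +0, X#3); searched XXOO/O.X. to 6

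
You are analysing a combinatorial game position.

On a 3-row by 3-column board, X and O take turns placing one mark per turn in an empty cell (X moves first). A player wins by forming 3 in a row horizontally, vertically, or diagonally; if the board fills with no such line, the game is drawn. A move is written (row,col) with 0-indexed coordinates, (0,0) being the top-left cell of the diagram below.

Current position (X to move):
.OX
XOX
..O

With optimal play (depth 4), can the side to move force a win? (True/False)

p1 X@[.OX/XOX/..O]: (0,0)[XOX/XOX/..O]-1* (2,0)[.OX/XOX/X.O]-1 (2,1)[.OX/XOX/.XO]-1
p2 O@[XOX/XOX/..O]: (2,0)[XOX/XOX/O.O]+0 (2,1)[XOX/XOX/.OO]+1*
p3 X@[XOX/XOX/.OO] terminal -1; root [.OX/XOX/..O] d4

X winning at [.OX/XOX/..O]: False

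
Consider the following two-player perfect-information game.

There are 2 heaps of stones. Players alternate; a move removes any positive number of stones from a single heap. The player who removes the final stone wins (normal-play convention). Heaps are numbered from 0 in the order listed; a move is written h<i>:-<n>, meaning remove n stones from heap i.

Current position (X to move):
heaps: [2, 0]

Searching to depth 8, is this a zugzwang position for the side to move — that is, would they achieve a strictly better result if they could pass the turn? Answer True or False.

[(2,0)] X move#1: h0:-1:-1/(1,0), h0:-2:+1/(0,0)*
[(0,0)] end (terminal -1, O#2); searched (2,0) to 8
if X skipped the turn, O would face:
~ [(2,0)] O move#1: h0:-1:-1/(1,0), h0:-2:+1/(0,0)*
~ [(0,0)] end (terminal -1, X#2); searched (2,0) to 8
compare (X): move=+1 vs pass=-1

zugzwang((2,0), X) = False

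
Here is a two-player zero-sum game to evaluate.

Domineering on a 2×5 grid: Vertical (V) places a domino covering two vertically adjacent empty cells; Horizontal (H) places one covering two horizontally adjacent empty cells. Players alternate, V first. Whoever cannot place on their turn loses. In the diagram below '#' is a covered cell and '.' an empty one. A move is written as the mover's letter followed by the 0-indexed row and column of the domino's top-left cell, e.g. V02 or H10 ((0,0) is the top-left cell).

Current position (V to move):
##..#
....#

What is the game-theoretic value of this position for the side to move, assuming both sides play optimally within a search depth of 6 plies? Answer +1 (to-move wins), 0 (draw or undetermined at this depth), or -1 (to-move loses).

p1 V@[##..#/....#]: V02[###.#/..#.#]+1* V03[##.##/...##]-1
p2 H@[###.#/..#.#]: H10[###.#/###.#]-1*
p3 V@[###.#/###.#]: V03[#####/#####]+1*
p4 H@[#####/#####] terminal -1; root [##..#/....#] d6

value(##..#/....#, V) = +1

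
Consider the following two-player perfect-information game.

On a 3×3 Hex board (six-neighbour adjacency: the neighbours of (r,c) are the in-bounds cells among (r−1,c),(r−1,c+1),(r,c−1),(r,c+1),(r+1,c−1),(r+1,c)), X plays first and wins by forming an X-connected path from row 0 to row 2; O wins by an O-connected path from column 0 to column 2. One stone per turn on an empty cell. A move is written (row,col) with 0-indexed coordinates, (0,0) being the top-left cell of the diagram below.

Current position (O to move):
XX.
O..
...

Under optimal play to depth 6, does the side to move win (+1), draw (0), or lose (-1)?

ply 1, O at XX./O../... | (0,2)=-1→XXO/O../...; (1,1)=+1→XX./OO./...*; (1,2)=-1→XX./O.O/...; (2,0)=-1→XX./O../O..; (2,1)=+1→XX./O../.O.; (2,2)=-1→XX./O../..O
ply 2, X at XX./OO./... | (0,2)=-1→XXX/OO./...*; (1,2)=-1→XX./OOX/...; (2,0)=-1→XX./OO./X..; (2,1)=-1→XX./OO./.X.; (2,2)=-1→XX./OO./..X
ply 3, O at XXX/OO./... | (1,2)=+1→XXX/OOO/...*; (2,0)=-1→XXX/OO./O..; (2,1)=+1→XXX/OO./.O.; (2,2)=+1→XXX/OO./..O
ply 4: XXX/OOO/... is terminal -1 (X); from XX./O../... depth 6

value(XX./O../..., O) = +1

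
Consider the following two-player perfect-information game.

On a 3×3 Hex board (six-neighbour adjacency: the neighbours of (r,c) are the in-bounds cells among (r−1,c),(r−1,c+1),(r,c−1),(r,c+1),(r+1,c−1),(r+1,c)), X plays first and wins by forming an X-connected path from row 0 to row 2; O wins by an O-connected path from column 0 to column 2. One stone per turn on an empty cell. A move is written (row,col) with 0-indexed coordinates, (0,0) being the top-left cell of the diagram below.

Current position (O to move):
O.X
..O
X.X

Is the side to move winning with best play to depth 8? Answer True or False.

O winning at [O.X/..O/X.X]: True

p1 O@[O.X/..O/X.X]: (0,1)[OOX/..O/X.X]-1 (1,0)[O.X/O.O/X.X]-1 (1,1)[O.X/.OO/X.X]+1* (2,1)[O.X/..O/XOX]-1
p2 X@[O.X/.OO/X.X]: (0,1)[OXX/.OO/X.X]-1* (1,0)[O.X/XOO/X.X]-1 (2,1)[O.X/.OO/XXX]-1
p3 O@[OXX/.OO/X.X]: (1,0)[OXX/OOO/X.X]+1* (2,1)[OXX/.OO/XOX]-1
p4 X@[OXX/OOO/X.X] terminal -1; root [O.X/..O/X.X] d8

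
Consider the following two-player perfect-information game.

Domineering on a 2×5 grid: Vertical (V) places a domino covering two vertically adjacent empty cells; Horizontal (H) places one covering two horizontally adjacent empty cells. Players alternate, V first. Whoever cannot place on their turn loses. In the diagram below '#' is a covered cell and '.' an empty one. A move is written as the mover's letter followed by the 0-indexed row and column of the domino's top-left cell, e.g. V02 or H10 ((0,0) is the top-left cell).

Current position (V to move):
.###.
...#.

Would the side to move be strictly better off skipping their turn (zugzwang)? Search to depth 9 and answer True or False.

[.###./...#.] V move#1: V00:+1/####./#..#.*, V04:-1/.####/...##
[####./#..#.] H move#2: H11:-1/####./####.*
[####./####.] V move#3: V04:+1/#####/#####*
[#####/#####] end (terminal -1, H#4); searched .###./...#. to 9
suppose V passes — search the same position with H to move:
pass> [.###./...#.] H move#1: H10:-1/.###./##.#.*, H11:-1/.###./.###.
pass> [.###./##.#.] V move#2: V04:+1/.####/##.##*
pass> [.####/##.##] end (terminal -1, H#3); searched .###./...#. to 9
for V: play +1, pass +1

zugzwang(.###./...#., V) = False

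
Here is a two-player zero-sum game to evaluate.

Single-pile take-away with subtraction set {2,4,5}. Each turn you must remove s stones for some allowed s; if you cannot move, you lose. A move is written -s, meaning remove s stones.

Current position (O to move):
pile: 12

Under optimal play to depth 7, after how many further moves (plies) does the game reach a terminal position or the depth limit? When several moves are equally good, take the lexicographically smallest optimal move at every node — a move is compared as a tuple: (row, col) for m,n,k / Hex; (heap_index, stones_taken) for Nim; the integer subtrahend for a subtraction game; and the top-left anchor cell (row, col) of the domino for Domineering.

p1 O@[12]: -2[10]-1 -4[8]+1* -5[7]+1
p2 X@[8]: -2[6]-1* -4[4]-1 -5[3]-1
p3 O@[6]: -2[4]-1 -4[2]-1 -5[1]+1*
p4 X@[1] terminal -1; root [12] d7

PV length from [12]: 3 plies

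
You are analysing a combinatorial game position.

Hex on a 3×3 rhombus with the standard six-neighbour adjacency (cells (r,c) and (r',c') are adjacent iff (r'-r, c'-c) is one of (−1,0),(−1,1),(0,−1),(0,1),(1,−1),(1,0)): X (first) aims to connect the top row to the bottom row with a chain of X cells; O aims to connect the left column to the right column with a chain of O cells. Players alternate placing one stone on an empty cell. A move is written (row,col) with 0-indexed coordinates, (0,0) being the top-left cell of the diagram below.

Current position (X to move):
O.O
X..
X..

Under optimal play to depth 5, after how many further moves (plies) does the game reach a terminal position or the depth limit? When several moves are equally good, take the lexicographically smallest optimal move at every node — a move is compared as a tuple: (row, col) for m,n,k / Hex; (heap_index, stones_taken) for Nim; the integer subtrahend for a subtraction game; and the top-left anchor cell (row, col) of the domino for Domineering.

PV length from [O.O/X../X..]: 1 ply

ply 1, X at O.O/X../X.. | (0,1)=+1→OXO/X../X..*; (1,1)=-1→O.O/XX./X..; (1,2)=-1→O.O/X.X/X..; (2,1)=-1→O.O/X../XX.; (2,2)=-1→O.O/X../X.X
ply 2: OXO/X../X.. is terminal -1 (O); from O.O/X../X.. depth 5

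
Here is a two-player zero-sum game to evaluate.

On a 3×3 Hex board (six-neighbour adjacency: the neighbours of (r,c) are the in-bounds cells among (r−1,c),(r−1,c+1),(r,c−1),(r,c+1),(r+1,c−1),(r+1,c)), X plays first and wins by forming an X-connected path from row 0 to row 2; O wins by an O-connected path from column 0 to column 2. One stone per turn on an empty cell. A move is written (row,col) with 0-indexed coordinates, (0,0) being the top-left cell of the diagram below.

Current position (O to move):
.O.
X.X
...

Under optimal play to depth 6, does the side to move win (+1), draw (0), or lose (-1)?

[.O./X.X/...] O move#1: (0,0):-1/OO./X.X/...*, (0,2):-1/.OO/X.X/..., (1,1):-1/.O./XOX/..., (2,0):-1/.O./X.X/O.., (2,1):-1/.O./X.X/.O., (2,2):-1/.O./X.X/..O
[OO./X.X/...] X move#2: (0,2):+1/OOX/X.X/...*, (1,1):-1/OO./XXX/..., (2,0):-1/OO./X.X/X.., (2,1):-1/OO./X.X/.X., (2,2):-1/OO./X.X/..X
[OOX/X.X/...] O move#3: (1,1):-1/OOX/XOX/...*, (2,0):-1/OOX/X.X/O.., (2,1):-1/OOX/X.X/.O., (2,2):-1/OOX/X.X/..O
[OOX/XOX/...] X move#4: (2,0):+1/OOX/XOX/X..*, (2,1):+1/OOX/XOX/.X., (2,2):+1/OOX/XOX/..X
[OOX/XOX/X..] O move#5: (2,1):-1/OOX/XOX/XO.*, (2,2):-1/OOX/XOX/X.O
[OOX/XOX/XO.] X move#6: (2,2):+1/OOX/XOX/XOX*
[OOX/XOX/XOX] end (terminal -1, O#7); searched .O./X.X/... to 6

value(.O./X.X/..., O) = -1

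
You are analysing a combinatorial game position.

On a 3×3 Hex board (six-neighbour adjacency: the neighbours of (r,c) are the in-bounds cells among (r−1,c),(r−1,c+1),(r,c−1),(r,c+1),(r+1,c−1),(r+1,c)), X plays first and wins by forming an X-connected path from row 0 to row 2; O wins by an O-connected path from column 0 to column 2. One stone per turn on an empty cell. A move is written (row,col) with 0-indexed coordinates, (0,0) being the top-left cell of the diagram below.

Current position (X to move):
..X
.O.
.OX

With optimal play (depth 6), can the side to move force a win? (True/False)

p1 X@[..X/.O./.OX]: (0,0)[X.X/.O./.OX]-1 (0,1)[.XX/.O./.OX]-1 (1,0)[..X/XO./.OX]+1* (1,2)[..X/.OX/.OX]+1 (2,0)[..X/.O./XOX]+1
p2 O@[..X/XO./.OX]: (0,0)[O.X/XO./.OX]-1* (0,1)[.OX/XO./.OX]-1 (1,2)[..X/XOO/.OX]-1 (2,0)[..X/XO./OOX]-1
p3 X@[O.X/XO./.OX]: (0,1)[OXX/XO./.OX]+1* (1,2)[O.X/XOX/.OX]+1 (2,0)[O.X/XO./XOX]+1
p4 O@[OXX/XO./.OX]: (1,2)[OXX/XOO/.OX]-1* (2,0)[OXX/XO./OOX]-1
p5 X@[OXX/XOO/.OX]: (2,0)[OXX/XOO/XOX]+1*
p6 O@[OXX/XOO/XOX] terminal -1; root [..X/.O./.OX] d6

X winning at [..X/.O./.OX]: True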